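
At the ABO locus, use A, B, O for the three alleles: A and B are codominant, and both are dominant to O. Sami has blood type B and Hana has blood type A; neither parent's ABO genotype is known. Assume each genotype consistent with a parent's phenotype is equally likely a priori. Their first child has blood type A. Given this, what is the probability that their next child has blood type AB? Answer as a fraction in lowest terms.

Possible genotypes: Sami ∈ {BB, BO}; Hana ∈ {AA, AO}.
Weight each parental genotype pair by prior × P(type-A child):
  BO × AA: posterior weight 2/3; P(next child type AB) = 1/2.
  BO × AO: posterior weight 1/3; P(next child type AB) = 1/4.
Weighted sum = 5/12.

5/12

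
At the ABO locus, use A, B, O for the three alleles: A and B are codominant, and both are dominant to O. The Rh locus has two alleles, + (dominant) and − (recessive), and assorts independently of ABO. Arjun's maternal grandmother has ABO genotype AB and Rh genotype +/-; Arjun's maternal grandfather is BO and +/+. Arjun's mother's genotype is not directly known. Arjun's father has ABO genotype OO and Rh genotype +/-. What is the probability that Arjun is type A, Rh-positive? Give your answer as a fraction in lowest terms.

Arjun's mother's ABO genotype from AB × BO: 1/4 AB, 1/4 AO, 1/4 BB, 1/4 BO.
Crossing each possibility with the father OO and summing P(type A): 1/4·1/2 + 1/4·1/2 + 1/4·0 + 1/4·0 = 1/4.
Similarly for Rh via the mother's Rh distribution: P(Rh+) = 7/8.
Independent loci: 1/4 × 7/8 = 7/32.

7/32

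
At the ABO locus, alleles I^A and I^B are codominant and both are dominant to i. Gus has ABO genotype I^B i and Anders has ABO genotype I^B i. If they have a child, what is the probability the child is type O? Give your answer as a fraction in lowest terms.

ABO cross I^B i × I^B i → offspring phenotypes: 1/4 O, 3/4 B.
So P(type O) = 1/4.

1/4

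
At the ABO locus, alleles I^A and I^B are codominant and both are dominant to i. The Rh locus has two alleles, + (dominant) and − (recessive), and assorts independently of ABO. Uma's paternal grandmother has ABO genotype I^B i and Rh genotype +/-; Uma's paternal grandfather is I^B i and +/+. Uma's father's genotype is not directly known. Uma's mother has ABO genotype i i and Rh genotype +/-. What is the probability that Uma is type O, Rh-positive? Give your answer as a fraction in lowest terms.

7/16

Uma's father's ABO genotype from I^B i × I^B i: 1/4 I^B I^B, 1/2 I^B i, 1/4 i i.
Crossing each possibility with the mother i i and summing P(type O): 1/4·0 + 1/2·1/2 + 1/4·1 = 1/2.
Similarly for Rh via the father's Rh distribution: P(Rh+) = 7/8.
Independent loci: 1/2 × 7/8 = 7/16.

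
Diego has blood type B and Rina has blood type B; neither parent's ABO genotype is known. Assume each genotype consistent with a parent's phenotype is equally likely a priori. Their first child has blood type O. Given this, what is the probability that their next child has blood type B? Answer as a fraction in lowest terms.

3/4

Possible genotypes: Diego ∈ {I^B I^B, I^B i}; Rina ∈ {I^B I^B, I^B i}.
Weight each parental genotype pair by prior × P(type-O child):
  I^B i × I^B i: posterior weight 1; P(next child type B) = 3/4.
Weighted sum = 3/4.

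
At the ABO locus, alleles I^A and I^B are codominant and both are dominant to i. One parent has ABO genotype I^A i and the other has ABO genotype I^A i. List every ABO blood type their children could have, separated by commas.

Gametes from I^A i × I^A i give offspring ABO genotypes I^A I^A, I^A i, i i, i.e. phenotypes O, A.

O, A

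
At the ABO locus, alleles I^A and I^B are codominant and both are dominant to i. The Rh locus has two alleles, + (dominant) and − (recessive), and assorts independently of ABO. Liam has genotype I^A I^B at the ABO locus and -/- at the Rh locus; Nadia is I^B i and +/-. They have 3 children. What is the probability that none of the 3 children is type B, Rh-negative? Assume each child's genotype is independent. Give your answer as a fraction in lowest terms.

27/64

ABO cross I^A I^B × I^B i → 1/4 A, 1/2 B, 1/4 AB.
Rh cross -/- × +/- → 1/2 Rh+, 1/2 Rh-; so P(type B, Rh-negative) = 1/2 × 1/2 = 1/4 per child.
P(not type B, Rh-negative) = 3/4 for one child; (3/4)^3 = 27/64.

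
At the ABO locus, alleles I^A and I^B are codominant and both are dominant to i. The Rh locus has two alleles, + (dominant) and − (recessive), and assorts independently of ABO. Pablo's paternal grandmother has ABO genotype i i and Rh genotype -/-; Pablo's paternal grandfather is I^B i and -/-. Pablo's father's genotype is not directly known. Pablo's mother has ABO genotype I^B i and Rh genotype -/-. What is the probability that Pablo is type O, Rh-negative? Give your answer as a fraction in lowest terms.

3/8

Pablo's father's ABO genotype from i i × I^B i: 1/2 I^B i, 1/2 i i.
Crossing each possibility with the mother I^B i and summing P(type O): 1/2·1/4 + 1/2·1/2 = 3/8.
Similarly for Rh via the father's Rh distribution: P(Rh-) = 1.
Independent loci: 3/8 × 1 = 3/8.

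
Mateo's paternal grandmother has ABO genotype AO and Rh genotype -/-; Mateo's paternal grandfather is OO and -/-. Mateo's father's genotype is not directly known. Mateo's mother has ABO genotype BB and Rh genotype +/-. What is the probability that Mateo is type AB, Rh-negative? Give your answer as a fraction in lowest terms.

Mateo's father's ABO genotype from AO × OO: 1/2 AO, 1/2 OO.
Crossing each possibility with the mother BB and summing P(type AB): 1/2·1/2 + 1/2·0 = 1/4.
Similarly for Rh via the father's Rh distribution: P(Rh-) = 1/2.
Independent loci: 1/4 × 1/2 = 1/8.

1/8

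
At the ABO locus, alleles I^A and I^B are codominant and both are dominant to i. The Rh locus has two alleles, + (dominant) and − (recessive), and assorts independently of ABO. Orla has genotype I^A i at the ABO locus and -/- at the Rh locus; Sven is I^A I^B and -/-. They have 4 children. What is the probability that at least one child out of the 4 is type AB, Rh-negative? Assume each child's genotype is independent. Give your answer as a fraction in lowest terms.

ABO cross I^A i × I^A I^B → 1/2 A, 1/4 B, 1/4 AB.
Rh cross -/- × -/- → 1 Rh-; so P(type AB, Rh-negative) = 1/4 × 1 = 1/4 per child.
P(none) = (3/4)^4 = 81/256; P(at least one) = 1 − 81/256 = 175/256.

175/256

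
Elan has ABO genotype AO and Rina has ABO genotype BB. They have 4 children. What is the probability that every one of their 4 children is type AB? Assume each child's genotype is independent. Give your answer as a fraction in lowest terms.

ABO cross AO × BB → 1/2 B, 1/2 AB.
So P(type AB) = 1/2 per child.
All 4 independent: (1/2)^4 = 1/16.

1/16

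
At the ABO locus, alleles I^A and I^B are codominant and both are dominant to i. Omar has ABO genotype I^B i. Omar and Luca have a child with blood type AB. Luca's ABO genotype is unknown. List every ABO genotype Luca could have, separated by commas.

For each candidate genotype of Luca, check whether crossing it with I^B i can produce every observed child phenotype.
  I^A I^A → possible child types {A, AB} ✓
  I^A I^B → possible child types {A, B, AB} ✓
  I^A i → possible child types {O, A, B, AB} ✓
  I^B I^B → possible child types {B} ✗
  I^B i → possible child types {O, B} ✗
  i i → possible child types {O, B} ✗

I^A I^A, I^A I^B, I^A i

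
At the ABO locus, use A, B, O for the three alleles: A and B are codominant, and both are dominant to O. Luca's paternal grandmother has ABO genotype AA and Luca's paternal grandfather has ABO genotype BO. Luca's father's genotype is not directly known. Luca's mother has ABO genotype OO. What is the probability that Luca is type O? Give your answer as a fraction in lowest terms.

1/4

Luca's father's ABO genotype from AA × BO: 1/2 AB, 1/2 AO.
Crossing each possibility with the mother OO and summing P(type O): 1/2·0 + 1/2·1/2 = 1/4.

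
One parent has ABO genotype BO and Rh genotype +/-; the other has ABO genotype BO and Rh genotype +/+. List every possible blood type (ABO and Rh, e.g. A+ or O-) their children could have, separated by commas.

O+, B+

Gametes from BO × BO give offspring ABO genotypes BB, BO, OO, i.e. phenotypes O, B.
Rh cross +/- × +/+ → phenotypes Rh+.
Combining independently: O+, B+.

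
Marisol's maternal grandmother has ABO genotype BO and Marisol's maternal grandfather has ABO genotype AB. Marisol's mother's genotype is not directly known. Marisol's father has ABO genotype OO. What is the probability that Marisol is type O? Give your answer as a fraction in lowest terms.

1/4

Marisol's mother's ABO genotype from BO × AB: 1/4 AB, 1/4 AO, 1/4 BB, 1/4 BO.
Crossing each possibility with the father OO and summing P(type O): 1/4·0 + 1/4·1/2 + 1/4·0 + 1/4·1/2 = 1/4.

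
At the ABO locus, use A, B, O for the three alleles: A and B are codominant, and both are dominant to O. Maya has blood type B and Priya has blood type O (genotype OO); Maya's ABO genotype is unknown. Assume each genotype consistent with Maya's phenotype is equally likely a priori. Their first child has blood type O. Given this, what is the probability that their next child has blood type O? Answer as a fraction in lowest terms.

Possible genotypes: Maya ∈ {BB, BO}; Priya ∈ {OO}.
Weight each parental genotype pair by prior × P(type-O child):
  BO × OO: posterior weight 1; P(next child type O) = 1/2.
Weighted sum = 1/2.

1/2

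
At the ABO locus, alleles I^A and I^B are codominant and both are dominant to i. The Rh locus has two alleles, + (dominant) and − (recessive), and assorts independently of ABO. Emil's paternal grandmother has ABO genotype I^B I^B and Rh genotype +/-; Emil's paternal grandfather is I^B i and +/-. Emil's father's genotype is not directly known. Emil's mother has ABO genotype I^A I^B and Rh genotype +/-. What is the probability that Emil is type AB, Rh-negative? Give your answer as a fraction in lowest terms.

Emil's father's ABO genotype from I^B I^B × I^B i: 1/2 I^B I^B, 1/2 I^B i.
Crossing each possibility with the mother I^A I^B and summing P(type AB): 1/2·1/2 + 1/2·1/4 = 3/8.
Similarly for Rh via the father's Rh distribution: P(Rh-) = 1/4.
Independent loci: 3/8 × 1/4 = 3/32.

3/32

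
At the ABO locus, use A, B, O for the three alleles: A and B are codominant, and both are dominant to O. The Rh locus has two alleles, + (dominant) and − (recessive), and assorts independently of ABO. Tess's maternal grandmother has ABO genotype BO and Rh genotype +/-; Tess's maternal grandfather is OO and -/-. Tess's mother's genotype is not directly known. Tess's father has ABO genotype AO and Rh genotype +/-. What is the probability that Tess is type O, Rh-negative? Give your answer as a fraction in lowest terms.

Tess's mother's ABO genotype from BO × OO: 1/2 BO, 1/2 OO.
Crossing each possibility with the father AO and summing P(type O): 1/2·1/4 + 1/2·1/2 = 3/8.
Similarly for Rh via the mother's Rh distribution: P(Rh-) = 3/8.
Independent loci: 3/8 × 3/8 = 9/64.

9/64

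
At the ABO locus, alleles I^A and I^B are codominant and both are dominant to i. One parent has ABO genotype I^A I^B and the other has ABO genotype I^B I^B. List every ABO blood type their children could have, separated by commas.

B, AB

Gametes from I^A I^B × I^B I^B give offspring ABO genotypes I^A I^B, I^B I^B, i.e. phenotypes B, AB.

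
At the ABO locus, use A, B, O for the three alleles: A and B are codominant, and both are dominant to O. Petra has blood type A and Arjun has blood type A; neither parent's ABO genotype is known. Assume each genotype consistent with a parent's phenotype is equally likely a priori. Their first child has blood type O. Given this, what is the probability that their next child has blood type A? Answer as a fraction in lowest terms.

3/4

Possible genotypes: Petra ∈ {AA, AO}; Arjun ∈ {AA, AO}.
Weight each parental genotype pair by prior × P(type-O child):
  AO × AO: posterior weight 1; P(next child type A) = 3/4.
Weighted sum = 3/4.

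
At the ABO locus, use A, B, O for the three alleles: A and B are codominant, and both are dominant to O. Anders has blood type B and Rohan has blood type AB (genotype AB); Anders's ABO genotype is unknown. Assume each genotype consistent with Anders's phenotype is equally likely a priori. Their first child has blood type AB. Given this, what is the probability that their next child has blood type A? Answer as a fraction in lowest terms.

Possible genotypes: Anders ∈ {BB, BO}; Rohan ∈ {AB}.
Weight each parental genotype pair by prior × P(type-AB child):
  BB × AB: posterior weight 2/3; P(next child type A) = 0.
  BO × AB: posterior weight 1/3; P(next child type A) = 1/4.
Weighted sum = 1/12.

1/12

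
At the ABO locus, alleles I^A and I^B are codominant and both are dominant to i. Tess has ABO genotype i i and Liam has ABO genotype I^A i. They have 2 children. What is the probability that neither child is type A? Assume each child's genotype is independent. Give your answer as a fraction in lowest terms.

ABO cross i i × I^A i → 1/2 O, 1/2 A.
So P(type A) = 1/2 per child.
P(not type A) = 1/2 for one child; (1/2)^2 = 1/4.

1/4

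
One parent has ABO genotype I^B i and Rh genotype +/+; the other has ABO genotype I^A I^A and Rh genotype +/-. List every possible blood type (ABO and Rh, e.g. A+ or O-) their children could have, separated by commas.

Gametes from I^B i × I^A I^A give offspring ABO genotypes I^A I^B, I^A i, i.e. phenotypes A, AB.
Rh cross +/+ × +/- → phenotypes Rh+.
Combining independently: A+, AB+.

A+, AB+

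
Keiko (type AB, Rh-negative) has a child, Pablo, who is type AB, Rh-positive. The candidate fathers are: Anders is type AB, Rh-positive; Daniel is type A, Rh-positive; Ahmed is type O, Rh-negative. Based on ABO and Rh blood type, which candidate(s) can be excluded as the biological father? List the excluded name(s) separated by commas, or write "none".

Ahmed

A candidate is excluded only if no genotype consistent with his phenotype could produce a type AB, Rh-positive child with a type AB, Rh-negative mother.
Ahmed (type O, Rh-): no genotype consistent with that phenotype can produce a type-AB Rh+ child with a type-AB mother.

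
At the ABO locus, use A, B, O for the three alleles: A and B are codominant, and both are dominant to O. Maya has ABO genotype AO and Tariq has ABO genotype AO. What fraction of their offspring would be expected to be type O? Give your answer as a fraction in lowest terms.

1/4

ABO cross AO × AO → offspring phenotypes: 1/4 O, 3/4 A.
So P(type O) = 1/4.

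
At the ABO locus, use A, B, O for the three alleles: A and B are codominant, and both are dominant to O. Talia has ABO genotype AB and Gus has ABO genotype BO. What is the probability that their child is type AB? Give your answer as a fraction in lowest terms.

ABO cross AB × BO → offspring phenotypes: 1/4 A, 1/2 B, 1/4 AB.
So P(type AB) = 1/4.

1/4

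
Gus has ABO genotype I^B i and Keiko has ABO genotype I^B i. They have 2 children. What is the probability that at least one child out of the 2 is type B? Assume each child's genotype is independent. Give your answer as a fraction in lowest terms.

ABO cross I^B i × I^B i → 1/4 O, 3/4 B.
So P(type B) = 3/4 per child.
P(none) = (1/4)^2 = 1/16; P(at least one) = 1 − 1/16 = 15/16.

15/16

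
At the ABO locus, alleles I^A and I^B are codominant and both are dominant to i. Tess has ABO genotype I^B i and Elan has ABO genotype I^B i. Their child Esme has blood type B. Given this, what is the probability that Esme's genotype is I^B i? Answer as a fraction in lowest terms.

Cross I^B i × I^B i → 1/4 I^B I^B, 1/2 I^B i, 1/4 i i.
Type-B genotypes among offspring: I^B I^B (1/4), I^B i (1/2); total 3/4.
P(I^B i | type B) = (1/2) / (3/4) = 2/3.

2/3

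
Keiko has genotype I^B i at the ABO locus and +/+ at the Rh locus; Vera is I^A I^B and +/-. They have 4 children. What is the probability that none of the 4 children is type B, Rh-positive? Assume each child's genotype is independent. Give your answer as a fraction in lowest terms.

ABO cross I^B i × I^A I^B → 1/4 A, 1/2 B, 1/4 AB.
Rh cross +/+ × +/- → 1 Rh+; so P(type B, Rh-positive) = 1/2 × 1 = 1/2 per child.
P(not type B, Rh-positive) = 1/2 for one child; (1/2)^4 = 1/16.

1/16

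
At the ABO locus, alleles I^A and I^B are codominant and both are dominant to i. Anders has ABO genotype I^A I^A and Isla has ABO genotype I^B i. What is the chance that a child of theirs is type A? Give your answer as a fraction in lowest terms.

ABO cross I^A I^A × I^B i → offspring phenotypes: 1/2 A, 1/2 AB.
So P(type A) = 1/2.

1/2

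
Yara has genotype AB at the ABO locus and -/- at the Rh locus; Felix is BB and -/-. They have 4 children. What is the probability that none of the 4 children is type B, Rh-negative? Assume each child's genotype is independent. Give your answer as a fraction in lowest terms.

1/16

ABO cross AB × BB → 1/2 B, 1/2 AB.
Rh cross -/- × -/- → 1 Rh-; so P(type B, Rh-negative) = 1/2 × 1 = 1/2 per child.
P(not type B, Rh-negative) = 1/2 for one child; (1/2)^4 = 1/16.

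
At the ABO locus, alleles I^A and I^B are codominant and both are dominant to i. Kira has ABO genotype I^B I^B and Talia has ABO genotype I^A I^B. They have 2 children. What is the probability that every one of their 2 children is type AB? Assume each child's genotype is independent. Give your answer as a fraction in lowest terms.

ABO cross I^B I^B × I^A I^B → 1/2 B, 1/2 AB.
So P(type AB) = 1/2 per child.
All 2 independent: (1/2)^2 = 1/4.

1/4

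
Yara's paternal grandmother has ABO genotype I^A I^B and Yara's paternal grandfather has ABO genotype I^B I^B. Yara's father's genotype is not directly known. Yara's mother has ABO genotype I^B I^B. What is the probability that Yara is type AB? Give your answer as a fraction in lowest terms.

Yara's father's ABO genotype from I^A I^B × I^B I^B: 1/2 I^A I^B, 1/2 I^B I^B.
Crossing each possibility with the mother I^B I^B and summing P(type AB): 1/2·1/2 + 1/2·0 = 1/4.

1/4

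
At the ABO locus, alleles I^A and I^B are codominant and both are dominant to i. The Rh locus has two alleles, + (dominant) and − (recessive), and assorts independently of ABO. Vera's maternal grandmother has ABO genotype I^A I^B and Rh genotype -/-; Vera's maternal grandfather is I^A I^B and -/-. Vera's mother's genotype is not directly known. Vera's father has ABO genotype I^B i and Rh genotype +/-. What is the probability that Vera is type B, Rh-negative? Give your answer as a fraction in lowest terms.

1/4

Vera's mother's ABO genotype from I^A I^B × I^A I^B: 1/4 I^A I^A, 1/2 I^A I^B, 1/4 I^B I^B.
Crossing each possibility with the father I^B i and summing P(type B): 1/4·0 + 1/2·1/2 + 1/4·1 = 1/2.
Similarly for Rh via the mother's Rh distribution: P(Rh-) = 1/2.
Independent loci: 1/2 × 1/2 = 1/4.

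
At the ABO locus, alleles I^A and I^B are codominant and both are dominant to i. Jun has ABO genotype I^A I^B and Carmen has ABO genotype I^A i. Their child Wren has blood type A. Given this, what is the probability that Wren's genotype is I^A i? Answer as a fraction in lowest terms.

Cross I^A I^B × I^A i → 1/4 I^A I^A, 1/4 I^A I^B, 1/4 I^A i, 1/4 I^B i.
Type-A genotypes among offspring: I^A I^A (1/4), I^A i (1/4); total 1/2.
P(I^A i | type A) = (1/4) / (1/2) = 1/2.

1/2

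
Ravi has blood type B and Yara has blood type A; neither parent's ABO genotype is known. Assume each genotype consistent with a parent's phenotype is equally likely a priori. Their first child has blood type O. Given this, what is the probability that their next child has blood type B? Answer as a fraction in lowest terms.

1/4

Possible genotypes: Ravi ∈ {I^B I^B, I^B i}; Yara ∈ {I^A I^A, I^A i}.
Weight each parental genotype pair by prior × P(type-O child):
  I^B i × I^A i: posterior weight 1; P(next child type B) = 1/4.
Weighted sum = 1/4.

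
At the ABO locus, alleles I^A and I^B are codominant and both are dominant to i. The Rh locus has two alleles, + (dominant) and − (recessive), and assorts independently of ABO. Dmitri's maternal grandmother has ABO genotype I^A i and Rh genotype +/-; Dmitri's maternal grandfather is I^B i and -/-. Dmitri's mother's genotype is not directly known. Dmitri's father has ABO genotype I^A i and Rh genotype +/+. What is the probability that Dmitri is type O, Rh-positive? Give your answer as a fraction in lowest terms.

Dmitri's mother's ABO genotype from I^A i × I^B i: 1/4 I^A I^B, 1/4 I^A i, 1/4 I^B i, 1/4 i i.
Crossing each possibility with the father I^A i and summing P(type O): 1/4·0 + 1/4·1/4 + 1/4·1/4 + 1/4·1/2 = 1/4.
Similarly for Rh via the mother's Rh distribution: P(Rh+) = 1.
Independent loci: 1/4 × 1 = 1/4.

1/4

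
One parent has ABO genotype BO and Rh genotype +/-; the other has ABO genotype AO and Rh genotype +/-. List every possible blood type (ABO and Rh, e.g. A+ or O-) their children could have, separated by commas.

O+, O-, A+, A-, B+, B-, AB+, AB-

Gametes from BO × AO give offspring ABO genotypes AB, AO, BO, OO, i.e. phenotypes O, A, B, AB.
Rh cross +/- × +/- → phenotypes Rh+, Rh-.
Combining independently: O+, O-, A+, A-, B+, B-, AB+, AB-.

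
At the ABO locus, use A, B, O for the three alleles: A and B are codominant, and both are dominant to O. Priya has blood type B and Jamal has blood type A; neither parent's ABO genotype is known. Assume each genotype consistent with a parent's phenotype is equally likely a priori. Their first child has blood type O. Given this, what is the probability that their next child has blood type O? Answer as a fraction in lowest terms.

Possible genotypes: Priya ∈ {BB, BO}; Jamal ∈ {AA, AO}.
Weight each parental genotype pair by prior × P(type-O child):
  BO × AO: posterior weight 1; P(next child type O) = 1/4.
Weighted sum = 1/4.

1/4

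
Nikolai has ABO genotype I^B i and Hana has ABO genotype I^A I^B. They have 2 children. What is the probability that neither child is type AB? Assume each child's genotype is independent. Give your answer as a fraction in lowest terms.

ABO cross I^B i × I^A I^B → 1/4 A, 1/2 B, 1/4 AB.
So P(type AB) = 1/4 per child.
P(not type AB) = 3/4 for one child; (3/4)^2 = 9/16.

9/16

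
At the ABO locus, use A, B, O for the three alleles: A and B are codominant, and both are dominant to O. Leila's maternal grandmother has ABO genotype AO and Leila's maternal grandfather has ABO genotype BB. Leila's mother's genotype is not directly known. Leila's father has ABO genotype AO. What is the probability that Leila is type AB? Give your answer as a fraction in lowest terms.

Leila's mother's ABO genotype from AO × BB: 1/2 AB, 1/2 BO.
Crossing each possibility with the father AO and summing P(type AB): 1/2·1/4 + 1/2·1/4 = 1/4.

1/4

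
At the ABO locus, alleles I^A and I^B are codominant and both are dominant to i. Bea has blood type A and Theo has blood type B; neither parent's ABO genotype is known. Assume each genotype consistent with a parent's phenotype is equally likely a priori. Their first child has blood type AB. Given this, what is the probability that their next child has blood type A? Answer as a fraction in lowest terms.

5/36

Possible genotypes: Bea ∈ {I^A I^A, I^A i}; Theo ∈ {I^B I^B, I^B i}.
Weight each parental genotype pair by prior × P(type-AB child):
  I^A I^A × I^B I^B: posterior weight 4/9; P(next child type A) = 0.
  I^A I^A × I^B i: posterior weight 2/9; P(next child type A) = 1/2.
  I^A i × I^B I^B: posterior weight 2/9; P(next child type A) = 0.
  I^A i × I^B i: posterior weight 1/9; P(next child type A) = 1/4.
Weighted sum = 5/36.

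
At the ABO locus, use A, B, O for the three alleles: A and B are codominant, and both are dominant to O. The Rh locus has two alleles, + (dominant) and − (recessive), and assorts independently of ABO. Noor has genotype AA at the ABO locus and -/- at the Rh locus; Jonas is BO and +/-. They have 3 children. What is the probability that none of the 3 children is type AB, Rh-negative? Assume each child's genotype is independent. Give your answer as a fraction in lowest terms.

27/64

ABO cross AA × BO → 1/2 A, 1/2 AB.
Rh cross -/- × +/- → 1/2 Rh+, 1/2 Rh-; so P(type AB, Rh-negative) = 1/2 × 1/2 = 1/4 per child.
P(not type AB, Rh-negative) = 3/4 for one child; (3/4)^3 = 27/64.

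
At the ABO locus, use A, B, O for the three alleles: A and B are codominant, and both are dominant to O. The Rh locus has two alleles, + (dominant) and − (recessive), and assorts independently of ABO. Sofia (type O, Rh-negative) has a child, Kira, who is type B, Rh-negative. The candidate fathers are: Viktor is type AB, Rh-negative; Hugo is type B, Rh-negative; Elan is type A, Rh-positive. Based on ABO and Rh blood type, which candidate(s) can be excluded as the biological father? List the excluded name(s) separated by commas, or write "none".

Elan

A candidate is excluded only if no genotype consistent with his phenotype could produce a type B, Rh-negative child with a type O, Rh-negative mother.
Elan (type A, Rh+): no genotype consistent with that phenotype can produce a type-B Rh- child with a type-O mother.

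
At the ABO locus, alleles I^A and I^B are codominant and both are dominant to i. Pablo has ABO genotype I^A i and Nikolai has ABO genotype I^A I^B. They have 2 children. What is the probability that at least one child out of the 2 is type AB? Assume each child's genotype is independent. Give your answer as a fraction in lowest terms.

7/16

ABO cross I^A i × I^A I^B → 1/2 A, 1/4 B, 1/4 AB.
So P(type AB) = 1/4 per child.
P(none) = (3/4)^2 = 9/16; P(at least one) = 1 − 9/16 = 7/16.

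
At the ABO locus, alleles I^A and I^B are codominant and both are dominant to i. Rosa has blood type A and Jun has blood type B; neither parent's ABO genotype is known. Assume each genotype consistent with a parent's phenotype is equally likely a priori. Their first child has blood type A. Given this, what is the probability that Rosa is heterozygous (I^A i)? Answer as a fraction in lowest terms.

Possible genotypes: Rosa ∈ {I^A I^A, I^A i}; Jun ∈ {I^B I^B, I^B i}.
Weight each parental genotype pair by prior × P(type-A child):
  I^A I^A × I^B i: posterior weight 2/3.
  I^A i × I^B i: posterior weight 1/3.
Sum the posterior weight over pairs where Rosa is I^A i: 1/3.

1/3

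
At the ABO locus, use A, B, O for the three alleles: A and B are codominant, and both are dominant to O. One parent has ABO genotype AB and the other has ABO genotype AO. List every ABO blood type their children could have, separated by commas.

A, B, AB

Gametes from AB × AO give offspring ABO genotypes AA, AB, AO, BO, i.e. phenotypes A, B, AB.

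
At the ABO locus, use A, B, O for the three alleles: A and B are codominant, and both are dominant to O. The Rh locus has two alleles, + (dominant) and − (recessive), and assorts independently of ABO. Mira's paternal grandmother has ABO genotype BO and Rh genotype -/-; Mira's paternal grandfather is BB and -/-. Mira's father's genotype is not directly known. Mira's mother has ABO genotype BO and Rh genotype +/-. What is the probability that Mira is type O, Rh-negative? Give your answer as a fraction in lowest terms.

1/16

Mira's father's ABO genotype from BO × BB: 1/2 BB, 1/2 BO.
Crossing each possibility with the mother BO and summing P(type O): 1/2·0 + 1/2·1/4 = 1/8.
Similarly for Rh via the father's Rh distribution: P(Rh-) = 1/2.
Independent loci: 1/8 × 1/2 = 1/16.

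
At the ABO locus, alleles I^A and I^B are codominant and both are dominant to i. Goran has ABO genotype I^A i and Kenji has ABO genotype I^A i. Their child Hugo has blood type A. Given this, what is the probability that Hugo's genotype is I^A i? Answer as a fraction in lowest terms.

Cross I^A i × I^A i → 1/4 I^A I^A, 1/2 I^A i, 1/4 i i.
Type-A genotypes among offspring: I^A I^A (1/4), I^A i (1/2); total 3/4.
P(I^A i | type A) = (1/2) / (3/4) = 2/3.

2/3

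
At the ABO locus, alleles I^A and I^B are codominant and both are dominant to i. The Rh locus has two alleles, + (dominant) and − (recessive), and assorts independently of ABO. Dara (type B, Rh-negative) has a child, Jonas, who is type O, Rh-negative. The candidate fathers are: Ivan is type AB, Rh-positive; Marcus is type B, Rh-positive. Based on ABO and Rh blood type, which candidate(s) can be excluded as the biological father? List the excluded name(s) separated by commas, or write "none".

Ivan

A candidate is excluded only if no genotype consistent with his phenotype could produce a type O, Rh-negative child with a type B, Rh-negative mother.
Ivan (type AB, Rh+): no genotype consistent with that phenotype can produce a type-O Rh- child with a type-B mother.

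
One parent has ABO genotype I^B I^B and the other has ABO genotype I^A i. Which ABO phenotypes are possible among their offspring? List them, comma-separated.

B, AB

Gametes from I^B I^B × I^A i give offspring ABO genotypes I^A I^B, I^B i, i.e. phenotypes B, AB.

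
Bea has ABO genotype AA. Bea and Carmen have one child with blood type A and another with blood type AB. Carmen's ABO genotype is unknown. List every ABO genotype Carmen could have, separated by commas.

For each candidate genotype of Carmen, check whether crossing it with AA can produce every observed child phenotype.
  AA → possible child types {A} ✗
  AB → possible child types {A, AB} ✓
  AO → possible child types {A} ✗
  BB → possible child types {AB} ✗
  BO → possible child types {A, AB} ✓
  OO → possible child types {A} ✗

AB, BO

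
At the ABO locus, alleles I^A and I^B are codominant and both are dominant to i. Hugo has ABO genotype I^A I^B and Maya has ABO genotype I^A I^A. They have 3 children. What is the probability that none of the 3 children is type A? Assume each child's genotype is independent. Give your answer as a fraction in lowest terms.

ABO cross I^A I^B × I^A I^A → 1/2 A, 1/2 AB.
So P(type A) = 1/2 per child.
P(not type A) = 1/2 for one child; (1/2)^3 = 1/8.

1/8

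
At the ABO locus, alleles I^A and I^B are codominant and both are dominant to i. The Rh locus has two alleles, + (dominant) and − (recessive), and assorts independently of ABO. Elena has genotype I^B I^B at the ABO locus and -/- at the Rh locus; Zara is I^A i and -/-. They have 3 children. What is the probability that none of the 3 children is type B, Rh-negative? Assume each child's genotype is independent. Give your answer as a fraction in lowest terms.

1/8

ABO cross I^B I^B × I^A i → 1/2 B, 1/2 AB.
Rh cross -/- × -/- → 1 Rh-; so P(type B, Rh-negative) = 1/2 × 1 = 1/2 per child.
P(not type B, Rh-negative) = 1/2 for one child; (1/2)^3 = 1/8.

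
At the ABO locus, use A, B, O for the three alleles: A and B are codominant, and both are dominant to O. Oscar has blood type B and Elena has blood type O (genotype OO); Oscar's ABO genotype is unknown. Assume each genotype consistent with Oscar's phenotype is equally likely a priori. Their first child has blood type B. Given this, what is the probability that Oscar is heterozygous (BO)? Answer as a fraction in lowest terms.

1/3

Possible genotypes: Oscar ∈ {BB, BO}; Elena ∈ {OO}.
Weight each parental genotype pair by prior × P(type-B child):
  BB × OO: posterior weight 2/3.
  BO × OO: posterior weight 1/3.
Sum the posterior weight over pairs where Oscar is BO: 1/3.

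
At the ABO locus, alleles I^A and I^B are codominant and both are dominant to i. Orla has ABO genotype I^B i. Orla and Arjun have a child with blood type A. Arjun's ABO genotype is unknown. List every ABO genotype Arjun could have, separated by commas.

For each candidate genotype of Arjun, check whether crossing it with I^B i can produce every observed child phenotype.
  I^A I^A → possible child types {A, AB} ✓
  I^A I^B → possible child types {A, B, AB} ✓
  I^A i → possible child types {O, A, B, AB} ✓
  I^B I^B → possible child types {B} ✗
  I^B i → possible child types {O, B} ✗
  i i → possible child types {O, B} ✗

I^A I^A, I^A I^B, I^A i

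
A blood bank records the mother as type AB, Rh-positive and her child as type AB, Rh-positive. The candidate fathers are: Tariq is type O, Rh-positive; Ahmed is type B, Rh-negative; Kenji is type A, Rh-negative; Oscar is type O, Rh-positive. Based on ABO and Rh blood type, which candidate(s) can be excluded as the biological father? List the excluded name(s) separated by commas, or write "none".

Tariq, Oscar

A candidate is excluded only if no genotype consistent with his phenotype could produce a type AB, Rh-positive child with a type AB, Rh-positive mother.
Tariq (type O, Rh+): no genotype consistent with that phenotype can produce a type-AB Rh+ child with a type-AB mother.
Oscar (type O, Rh+): no genotype consistent with that phenotype can produce a type-AB Rh+ child with a type-AB mother.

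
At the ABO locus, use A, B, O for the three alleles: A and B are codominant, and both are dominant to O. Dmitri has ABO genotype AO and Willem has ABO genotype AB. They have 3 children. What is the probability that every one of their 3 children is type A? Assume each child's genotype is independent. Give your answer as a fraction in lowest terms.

ABO cross AO × AB → 1/2 A, 1/4 B, 1/4 AB.
So P(type A) = 1/2 per child.
All 3 independent: (1/2)^3 = 1/8.

1/8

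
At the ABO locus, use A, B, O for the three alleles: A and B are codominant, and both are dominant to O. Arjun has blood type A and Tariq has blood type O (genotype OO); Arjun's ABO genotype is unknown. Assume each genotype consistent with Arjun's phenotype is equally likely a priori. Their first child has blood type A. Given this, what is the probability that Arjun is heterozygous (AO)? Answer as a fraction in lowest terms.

1/3

Possible genotypes: Arjun ∈ {AA, AO}; Tariq ∈ {OO}.
Weight each parental genotype pair by prior × P(type-A child):
  AA × OO: posterior weight 2/3.
  AO × OO: posterior weight 1/3.
Sum the posterior weight over pairs where Arjun is AO: 1/3.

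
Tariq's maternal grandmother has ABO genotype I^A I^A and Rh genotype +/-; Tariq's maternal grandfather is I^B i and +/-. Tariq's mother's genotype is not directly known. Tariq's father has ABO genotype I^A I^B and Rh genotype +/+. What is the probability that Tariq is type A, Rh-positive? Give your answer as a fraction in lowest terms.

Tariq's mother's ABO genotype from I^A I^A × I^B i: 1/2 I^A I^B, 1/2 I^A i.
Crossing each possibility with the father I^A I^B and summing P(type A): 1/2·1/4 + 1/2·1/2 = 3/8.
Similarly for Rh via the mother's Rh distribution: P(Rh+) = 1.
Independent loci: 3/8 × 1 = 3/8.

3/8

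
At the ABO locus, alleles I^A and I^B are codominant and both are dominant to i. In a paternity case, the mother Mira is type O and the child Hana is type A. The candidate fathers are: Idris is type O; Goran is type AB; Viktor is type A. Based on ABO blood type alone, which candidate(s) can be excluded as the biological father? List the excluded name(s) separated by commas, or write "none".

Idris

A candidate is excluded only if no genotype consistent with his phenotype could produce a type A child with a type O mother.
Idris (type O): no genotype consistent with that phenotype can produce a type-A child with a type-O mother.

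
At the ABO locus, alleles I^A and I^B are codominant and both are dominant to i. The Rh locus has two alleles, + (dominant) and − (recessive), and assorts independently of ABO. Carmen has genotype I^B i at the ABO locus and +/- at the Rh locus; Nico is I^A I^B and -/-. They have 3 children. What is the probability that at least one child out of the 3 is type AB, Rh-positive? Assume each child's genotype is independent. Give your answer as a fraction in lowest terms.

169/512

ABO cross I^B i × I^A I^B → 1/4 A, 1/2 B, 1/4 AB.
Rh cross +/- × -/- → 1/2 Rh+, 1/2 Rh-; so P(type AB, Rh-positive) = 1/4 × 1/2 = 1/8 per child.
P(none) = (7/8)^3 = 343/512; P(at least one) = 1 − 343/512 = 169/512.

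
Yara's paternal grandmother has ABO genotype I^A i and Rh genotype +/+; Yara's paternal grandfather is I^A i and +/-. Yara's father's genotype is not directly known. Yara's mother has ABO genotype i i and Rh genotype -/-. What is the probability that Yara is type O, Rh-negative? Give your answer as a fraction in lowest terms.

1/8

Yara's father's ABO genotype from I^A i × I^A i: 1/4 I^A I^A, 1/2 I^A i, 1/4 i i.
Crossing each possibility with the mother i i and summing P(type O): 1/4·0 + 1/2·1/2 + 1/4·1 = 1/2.
Similarly for Rh via the father's Rh distribution: P(Rh-) = 1/4.
Independent loci: 1/2 × 1/4 = 1/8.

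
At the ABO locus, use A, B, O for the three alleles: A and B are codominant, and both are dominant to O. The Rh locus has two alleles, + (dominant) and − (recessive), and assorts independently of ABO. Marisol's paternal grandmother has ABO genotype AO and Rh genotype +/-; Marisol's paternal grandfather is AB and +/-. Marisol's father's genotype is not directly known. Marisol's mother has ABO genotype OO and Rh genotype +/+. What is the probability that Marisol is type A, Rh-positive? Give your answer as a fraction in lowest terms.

1/2

Marisol's father's ABO genotype from AO × AB: 1/4 AA, 1/4 AB, 1/4 AO, 1/4 BO.
Crossing each possibility with the mother OO and summing P(type A): 1/4·1 + 1/4·1/2 + 1/4·1/2 + 1/4·0 = 1/2.
Similarly for Rh via the father's Rh distribution: P(Rh+) = 1.
Independent loci: 1/2 × 1 = 1/2.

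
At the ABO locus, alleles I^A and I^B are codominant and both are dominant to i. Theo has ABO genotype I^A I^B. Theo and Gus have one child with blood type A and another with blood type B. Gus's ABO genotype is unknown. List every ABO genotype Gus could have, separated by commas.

I^A I^B, I^A i, I^B i, i i

For each candidate genotype of Gus, check whether crossing it with I^A I^B can produce every observed child phenotype.
  I^A I^A → possible child types {A, AB} ✗
  I^A I^B → possible child types {A, B, AB} ✓
  I^A i → possible child types {A, B, AB} ✓
  I^B I^B → possible child types {B, AB} ✗
  I^B i → possible child types {A, B, AB} ✓
  i i → possible child types {A, B} ✓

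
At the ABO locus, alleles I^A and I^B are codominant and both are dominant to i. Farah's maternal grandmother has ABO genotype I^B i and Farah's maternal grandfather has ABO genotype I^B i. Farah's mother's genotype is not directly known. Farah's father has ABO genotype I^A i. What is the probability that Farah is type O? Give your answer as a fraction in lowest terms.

Farah's mother's ABO genotype from I^B i × I^B i: 1/4 I^B I^B, 1/2 I^B i, 1/4 i i.
Crossing each possibility with the father I^A i and summing P(type O): 1/4·0 + 1/2·1/4 + 1/4·1/2 = 1/4.

1/4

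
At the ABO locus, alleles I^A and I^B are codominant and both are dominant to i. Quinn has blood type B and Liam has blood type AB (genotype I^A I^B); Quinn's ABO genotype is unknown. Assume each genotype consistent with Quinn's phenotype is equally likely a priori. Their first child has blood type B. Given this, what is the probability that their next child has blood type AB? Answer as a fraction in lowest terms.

3/8

Possible genotypes: Quinn ∈ {I^B I^B, I^B i}; Liam ∈ {I^A I^B}.
Weight each parental genotype pair by prior × P(type-B child):
  I^B I^B × I^A I^B: posterior weight 1/2; P(next child type AB) = 1/2.
  I^B i × I^A I^B: posterior weight 1/2; P(next child type AB) = 1/4.
Weighted sum = 3/8.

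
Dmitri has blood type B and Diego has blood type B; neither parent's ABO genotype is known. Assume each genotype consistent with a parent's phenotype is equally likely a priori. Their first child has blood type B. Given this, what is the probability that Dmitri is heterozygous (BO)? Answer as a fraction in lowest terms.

7/15

Possible genotypes: Dmitri ∈ {BB, BO}; Diego ∈ {BB, BO}.
Weight each parental genotype pair by prior × P(type-B child):
  BB × BB: posterior weight 4/15.
  BB × BO: posterior weight 4/15.
  BO × BB: posterior weight 4/15.
  BO × BO: posterior weight 1/5.
Sum the posterior weight over pairs where Dmitri is BO: 7/15.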